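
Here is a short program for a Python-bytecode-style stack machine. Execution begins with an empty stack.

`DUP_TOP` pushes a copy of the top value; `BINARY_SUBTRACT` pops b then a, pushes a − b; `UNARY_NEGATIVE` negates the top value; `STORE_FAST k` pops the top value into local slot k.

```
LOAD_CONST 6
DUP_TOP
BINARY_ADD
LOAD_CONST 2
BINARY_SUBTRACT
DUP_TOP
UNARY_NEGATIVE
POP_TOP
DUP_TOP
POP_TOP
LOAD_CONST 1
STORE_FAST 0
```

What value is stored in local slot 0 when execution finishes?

LOAD_CONST 6    -> [6]
DUP_TOP         -> [6, 6]
BINARY_ADD      -> [12]
LOAD_CONST 2    -> [12, 2]
BINARY_SUBTRACT -> [10]
DUP_TOP         -> [10, 10]
UNARY_NEGATIVE  -> [10, -10]
POP_TOP         -> [10]
DUP_TOP         -> [10, 10]
POP_TOP         -> [10]
LOAD_CONST 1    -> [10, 1]
STORE_FAST 0    -> [10]

1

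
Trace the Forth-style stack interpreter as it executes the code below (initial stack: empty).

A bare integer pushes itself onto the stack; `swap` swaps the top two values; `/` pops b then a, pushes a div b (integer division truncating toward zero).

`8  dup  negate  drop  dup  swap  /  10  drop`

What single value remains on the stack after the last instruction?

8      → 8
dup    → 8 8
negate → 8 -8
drop   → 8
dup    → 8 8
swap   → 8 8
/      → 1
10     → 1 10
drop   → 1

1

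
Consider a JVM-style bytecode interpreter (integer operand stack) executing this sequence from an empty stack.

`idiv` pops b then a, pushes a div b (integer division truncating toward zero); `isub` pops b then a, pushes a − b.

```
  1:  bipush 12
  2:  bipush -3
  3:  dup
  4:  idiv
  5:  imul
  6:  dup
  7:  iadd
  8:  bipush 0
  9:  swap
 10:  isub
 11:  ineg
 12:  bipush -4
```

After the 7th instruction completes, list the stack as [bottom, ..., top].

bipush 12 -> 12
bipush -3 -> 12 -3
dup       -> 12 -3 -3
idiv      -> 12 1
imul      -> 12
dup       -> 12 12
iadd      -> 24

[24]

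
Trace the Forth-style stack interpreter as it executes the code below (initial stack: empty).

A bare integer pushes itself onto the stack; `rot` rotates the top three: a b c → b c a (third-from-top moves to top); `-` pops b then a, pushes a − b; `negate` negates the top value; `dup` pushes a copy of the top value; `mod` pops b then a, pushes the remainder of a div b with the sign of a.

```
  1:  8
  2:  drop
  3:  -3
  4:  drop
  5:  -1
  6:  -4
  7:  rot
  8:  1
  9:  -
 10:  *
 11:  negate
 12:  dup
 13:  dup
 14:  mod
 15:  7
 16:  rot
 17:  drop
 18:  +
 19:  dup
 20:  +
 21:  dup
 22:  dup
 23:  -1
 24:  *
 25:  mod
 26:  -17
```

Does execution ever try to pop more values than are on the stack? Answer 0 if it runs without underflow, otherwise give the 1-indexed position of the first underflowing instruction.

8    → 8
drop → (empty)
-3   → -3
drop → (empty)
-1   → -1
-4   → -1 -4
rot  — needs 3 operands, stack has 2 → underflow

7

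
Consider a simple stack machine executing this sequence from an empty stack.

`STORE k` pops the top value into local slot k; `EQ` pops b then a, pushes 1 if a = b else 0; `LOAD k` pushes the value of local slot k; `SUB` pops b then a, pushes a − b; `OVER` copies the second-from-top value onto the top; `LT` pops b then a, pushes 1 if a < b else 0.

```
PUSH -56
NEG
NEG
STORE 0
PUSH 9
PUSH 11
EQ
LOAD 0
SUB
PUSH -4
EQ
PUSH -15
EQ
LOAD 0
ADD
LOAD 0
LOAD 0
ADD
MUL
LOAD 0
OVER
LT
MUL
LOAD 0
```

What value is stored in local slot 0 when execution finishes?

PUSH -56 : [-56]
NEG      : [56]
NEG      : [-56]
STORE 0  : []
PUSH 9   : [9]
PUSH 11  : [9, 11]
EQ       : [0]
LOAD 0   : [0, -56]
SUB      : [56]
PUSH -4  : [56, -4]
EQ       : [0]
PUSH -15 : [0, -15]
EQ       : [0]
LOAD 0   : [0, -56]
ADD      : [-56]
LOAD 0   : [-56, -56]
LOAD 0   : [-56, -56, -56]
ADD      : [-56, -112]
MUL      : [6272]
LOAD 0   : [6272, -56]
OVER     : [6272, -56, 6272]
LT       : [6272, 1]
MUL      : [6272]
LOAD 0   : [6272, -56]

-56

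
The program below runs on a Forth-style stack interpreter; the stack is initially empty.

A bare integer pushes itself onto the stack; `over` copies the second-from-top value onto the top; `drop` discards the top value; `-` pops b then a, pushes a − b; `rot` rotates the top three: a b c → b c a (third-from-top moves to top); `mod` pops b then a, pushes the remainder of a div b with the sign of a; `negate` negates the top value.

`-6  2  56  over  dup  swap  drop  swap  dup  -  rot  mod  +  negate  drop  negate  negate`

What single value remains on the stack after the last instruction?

-6

-6     → -6
2      → -6 2
56     → -6 2 56
over   → -6 2 56 2
dup    → -6 2 56 2 2
swap   → -6 2 56 2 2
drop   → -6 2 56 2
swap   → -6 2 2 56
dup    → -6 2 2 56 56
-      → -6 2 2 0
rot    → -6 2 0 2
mod    → -6 2 0
+      → -6 2
negate → -6 -2
drop   → -6
negate → 6
negate → -6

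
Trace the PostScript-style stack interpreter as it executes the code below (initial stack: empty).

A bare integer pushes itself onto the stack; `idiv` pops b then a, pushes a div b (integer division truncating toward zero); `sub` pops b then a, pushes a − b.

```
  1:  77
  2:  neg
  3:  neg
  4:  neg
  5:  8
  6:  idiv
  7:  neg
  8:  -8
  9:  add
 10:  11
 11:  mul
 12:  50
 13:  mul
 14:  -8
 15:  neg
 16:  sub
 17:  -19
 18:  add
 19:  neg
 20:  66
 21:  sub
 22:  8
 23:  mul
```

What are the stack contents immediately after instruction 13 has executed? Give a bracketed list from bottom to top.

77    [77]
neg   [-77]
neg   [77]
neg   [-77]
8     [-77, 8]
idiv  [-9]
neg   [9]
-8    [9, -8]
add   [1]
11    [1, 11]
mul   [11]
50    [11, 50]
mul   [550]

[550]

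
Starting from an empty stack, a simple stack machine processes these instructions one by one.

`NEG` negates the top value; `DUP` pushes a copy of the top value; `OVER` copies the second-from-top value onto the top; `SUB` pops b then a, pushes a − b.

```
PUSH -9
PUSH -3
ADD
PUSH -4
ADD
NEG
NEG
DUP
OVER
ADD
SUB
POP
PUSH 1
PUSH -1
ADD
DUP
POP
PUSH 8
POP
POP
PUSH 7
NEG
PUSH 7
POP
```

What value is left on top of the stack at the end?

-7

PUSH -9  -9
PUSH -3  -9 -3
ADD      -12
PUSH -4  -12 -4
ADD      -16
NEG      16
NEG      -16
DUP      -16 -16
OVER     -16 -16 -16
ADD      -16 -32
SUB      16
POP      (empty)
PUSH 1   1
PUSH -1  1 -1
ADD      0
DUP      0 0
POP      0
PUSH 8   0 8
POP      0
POP      (empty)
PUSH 7   7
NEG      -7
PUSH 7   -7 7
POP      -7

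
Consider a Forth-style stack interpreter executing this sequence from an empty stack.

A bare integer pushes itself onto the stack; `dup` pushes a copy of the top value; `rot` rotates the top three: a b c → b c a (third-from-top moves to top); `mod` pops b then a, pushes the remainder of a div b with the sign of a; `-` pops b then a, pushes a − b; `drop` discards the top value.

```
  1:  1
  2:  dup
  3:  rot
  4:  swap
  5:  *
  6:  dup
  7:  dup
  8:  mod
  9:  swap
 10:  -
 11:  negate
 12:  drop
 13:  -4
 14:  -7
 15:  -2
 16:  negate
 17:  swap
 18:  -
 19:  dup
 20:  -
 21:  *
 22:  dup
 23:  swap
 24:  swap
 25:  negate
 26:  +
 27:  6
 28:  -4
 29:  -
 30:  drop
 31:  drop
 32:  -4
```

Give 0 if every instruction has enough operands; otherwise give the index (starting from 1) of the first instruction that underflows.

3

1   → 1
dup → 1 1
rot  — needs 3 operands, stack has 2 → underflow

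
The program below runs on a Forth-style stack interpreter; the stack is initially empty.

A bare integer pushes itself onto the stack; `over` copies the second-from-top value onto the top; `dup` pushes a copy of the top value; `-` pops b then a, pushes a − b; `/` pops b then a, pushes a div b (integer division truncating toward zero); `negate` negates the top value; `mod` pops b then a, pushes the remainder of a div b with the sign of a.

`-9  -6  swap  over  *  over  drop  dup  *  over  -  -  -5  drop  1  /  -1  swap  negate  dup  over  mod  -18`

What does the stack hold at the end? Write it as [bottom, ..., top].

-9      -9
-6      -9 -6
swap    -6 -9
over    -6 -9 -6
*       -6 54
over    -6 54 -6
drop    -6 54
dup     -6 54 54
*       -6 2916
over    -6 2916 -6
-       -6 2922
-       -2928
-5      -2928 -5
drop    -2928
1       -2928 1
/       -2928
-1      -2928 -1
swap    -1 -2928
negate  -1 2928
dup     -1 2928 2928
over    -1 2928 2928 2928
mod     -1 2928 0
-18     -1 2928 0 -18

[-1, 2928, 0, -18]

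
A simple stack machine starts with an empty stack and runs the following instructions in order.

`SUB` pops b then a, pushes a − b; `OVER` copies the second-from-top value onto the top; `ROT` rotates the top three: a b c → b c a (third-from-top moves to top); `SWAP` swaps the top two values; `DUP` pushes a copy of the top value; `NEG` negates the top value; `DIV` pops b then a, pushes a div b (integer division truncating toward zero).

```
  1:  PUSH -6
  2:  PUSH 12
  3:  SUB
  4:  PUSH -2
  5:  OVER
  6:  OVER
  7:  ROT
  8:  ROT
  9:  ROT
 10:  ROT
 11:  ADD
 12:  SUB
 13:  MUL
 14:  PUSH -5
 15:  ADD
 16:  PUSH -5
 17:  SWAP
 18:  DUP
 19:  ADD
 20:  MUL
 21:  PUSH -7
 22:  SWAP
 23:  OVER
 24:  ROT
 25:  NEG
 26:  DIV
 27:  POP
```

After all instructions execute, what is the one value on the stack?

PUSH -6 -> [-6]
PUSH 12 -> [-6, 12]
SUB     -> [-18]
PUSH -2 -> [-18, -2]
OVER    -> [-18, -2, -18]
OVER    -> [-18, -2, -18, -2]
ROT     -> [-18, -18, -2, -2]
ROT     -> [-18, -2, -2, -18]
ROT     -> [-18, -2, -18, -2]
ROT     -> [-18, -18, -2, -2]
ADD     -> [-18, -18, -4]
SUB     -> [-18, -14]
MUL     -> [252]
PUSH -5 -> [252, -5]
ADD     -> [247]
PUSH -5 -> [247, -5]
SWAP    -> [-5, 247]
DUP     -> [-5, 247, 247]
ADD     -> [-5, 494]
MUL     -> [-2470]
PUSH -7 -> [-2470, -7]
SWAP    -> [-7, -2470]
OVER    -> [-7, -2470, -7]
ROT     -> [-2470, -7, -7]
NEG     -> [-2470, -7, 7]
DIV     -> [-2470, -1]
POP     -> [-2470]

-2470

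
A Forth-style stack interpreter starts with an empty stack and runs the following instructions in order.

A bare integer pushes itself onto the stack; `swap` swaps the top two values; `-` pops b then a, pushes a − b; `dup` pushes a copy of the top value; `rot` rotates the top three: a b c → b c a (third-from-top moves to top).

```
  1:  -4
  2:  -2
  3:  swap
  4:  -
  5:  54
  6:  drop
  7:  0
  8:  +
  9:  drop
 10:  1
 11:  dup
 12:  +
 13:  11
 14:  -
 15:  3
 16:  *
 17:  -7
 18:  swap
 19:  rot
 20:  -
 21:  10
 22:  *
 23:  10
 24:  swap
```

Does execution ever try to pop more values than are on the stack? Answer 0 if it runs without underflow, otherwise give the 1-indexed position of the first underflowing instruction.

19

-4   : [-4]
-2   : [-4, -2]
swap : [-2, -4]
-    : [2]
54   : [2, 54]
drop : [2]
0    : [2, 0]
+    : [2]
drop : []
1    : [1]
dup  : [1, 1]
+    : [2]
11   : [2, 11]
-    : [-9]
3    : [-9, 3]
*    : [-27]
-7   : [-27, -7]
swap : [-7, -27]
rot  — needs 3 operands, stack has 2 → underflow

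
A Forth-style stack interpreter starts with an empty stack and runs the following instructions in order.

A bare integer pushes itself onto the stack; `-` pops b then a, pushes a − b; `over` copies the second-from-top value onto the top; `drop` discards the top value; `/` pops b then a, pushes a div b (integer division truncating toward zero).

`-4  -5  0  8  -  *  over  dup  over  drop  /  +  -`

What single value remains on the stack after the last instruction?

-45

-4    -4
-5    -4 -5
0     -4 -5 0
8     -4 -5 0 8
-     -4 -5 -8
*     -4 40
over  -4 40 -4
dup   -4 40 -4 -4
over  -4 40 -4 -4 -4
drop  -4 40 -4 -4
/     -4 40 1
+     -4 41
-     -45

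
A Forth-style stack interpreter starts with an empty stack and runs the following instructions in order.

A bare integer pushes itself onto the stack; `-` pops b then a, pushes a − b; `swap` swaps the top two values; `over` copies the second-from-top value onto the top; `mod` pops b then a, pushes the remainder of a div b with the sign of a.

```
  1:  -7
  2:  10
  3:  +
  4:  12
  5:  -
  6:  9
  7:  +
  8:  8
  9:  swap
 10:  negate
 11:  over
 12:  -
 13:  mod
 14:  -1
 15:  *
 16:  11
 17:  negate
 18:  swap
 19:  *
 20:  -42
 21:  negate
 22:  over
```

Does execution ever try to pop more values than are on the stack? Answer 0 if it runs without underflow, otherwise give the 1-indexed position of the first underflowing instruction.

-7      [-7]
10      [-7, 10]
+       [3]
12      [3, 12]
-       [-9]
9       [-9, 9]
+       [0]
8       [0, 8]
swap    [8, 0]
negate  [8, 0]
over    [8, 0, 8]
-       [8, -8]
mod     [0]
-1      [0, -1]
*       [0]
11      [0, 11]
negate  [0, -11]
swap    [-11, 0]
*       [0]
-42     [0, -42]
negate  [0, 42]
over    [0, 42, 0]

0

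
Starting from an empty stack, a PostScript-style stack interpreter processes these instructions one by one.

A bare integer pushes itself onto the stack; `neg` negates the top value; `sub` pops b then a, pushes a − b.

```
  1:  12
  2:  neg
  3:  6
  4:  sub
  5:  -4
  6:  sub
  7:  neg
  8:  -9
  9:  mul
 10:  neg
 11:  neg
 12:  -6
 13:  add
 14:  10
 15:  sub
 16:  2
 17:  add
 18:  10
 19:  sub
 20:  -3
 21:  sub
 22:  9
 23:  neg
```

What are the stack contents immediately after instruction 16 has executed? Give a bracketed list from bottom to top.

12   12
neg  -12
6    -12 6
sub  -18
-4   -18 -4
sub  -14
neg  14
-9   14 -9
mul  -126
neg  126
neg  -126
-6   -126 -6
add  -132
10   -132 10
sub  -142
2    -142 2

[-142, 2]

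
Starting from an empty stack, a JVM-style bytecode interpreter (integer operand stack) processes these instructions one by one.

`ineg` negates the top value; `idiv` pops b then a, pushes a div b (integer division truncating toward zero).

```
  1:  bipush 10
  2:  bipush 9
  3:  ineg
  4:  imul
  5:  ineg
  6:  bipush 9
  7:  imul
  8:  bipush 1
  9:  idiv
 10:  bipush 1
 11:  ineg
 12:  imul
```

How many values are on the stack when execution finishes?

1

bipush 10 : 10
bipush 9  : 10 9
ineg      : 10 -9
imul      : -90
ineg      : 90
bipush 9  : 90 9
imul      : 810
bipush 1  : 810 1
idiv      : 810
bipush 1  : 810 1
ineg      : 810 -1
imul      : -810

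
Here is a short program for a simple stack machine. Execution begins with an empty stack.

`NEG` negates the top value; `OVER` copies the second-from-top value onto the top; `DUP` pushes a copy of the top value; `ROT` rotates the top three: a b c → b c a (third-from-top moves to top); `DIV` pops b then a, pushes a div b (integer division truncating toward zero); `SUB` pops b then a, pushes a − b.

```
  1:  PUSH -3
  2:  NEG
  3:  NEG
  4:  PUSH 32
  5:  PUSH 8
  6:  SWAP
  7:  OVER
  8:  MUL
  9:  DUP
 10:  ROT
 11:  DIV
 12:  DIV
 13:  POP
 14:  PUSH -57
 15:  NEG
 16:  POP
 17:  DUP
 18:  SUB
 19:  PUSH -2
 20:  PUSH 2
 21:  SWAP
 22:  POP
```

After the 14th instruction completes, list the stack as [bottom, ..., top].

[-3, -57]

PUSH -3   -3
NEG       3
NEG       -3
PUSH 32   -3 32
PUSH 8    -3 32 8
SWAP      -3 8 32
OVER      -3 8 32 8
MUL       -3 8 256
DUP       -3 8 256 256
ROT       -3 256 256 8
DIV       -3 256 32
DIV       -3 8
POP       -3
PUSH -57  -3 -57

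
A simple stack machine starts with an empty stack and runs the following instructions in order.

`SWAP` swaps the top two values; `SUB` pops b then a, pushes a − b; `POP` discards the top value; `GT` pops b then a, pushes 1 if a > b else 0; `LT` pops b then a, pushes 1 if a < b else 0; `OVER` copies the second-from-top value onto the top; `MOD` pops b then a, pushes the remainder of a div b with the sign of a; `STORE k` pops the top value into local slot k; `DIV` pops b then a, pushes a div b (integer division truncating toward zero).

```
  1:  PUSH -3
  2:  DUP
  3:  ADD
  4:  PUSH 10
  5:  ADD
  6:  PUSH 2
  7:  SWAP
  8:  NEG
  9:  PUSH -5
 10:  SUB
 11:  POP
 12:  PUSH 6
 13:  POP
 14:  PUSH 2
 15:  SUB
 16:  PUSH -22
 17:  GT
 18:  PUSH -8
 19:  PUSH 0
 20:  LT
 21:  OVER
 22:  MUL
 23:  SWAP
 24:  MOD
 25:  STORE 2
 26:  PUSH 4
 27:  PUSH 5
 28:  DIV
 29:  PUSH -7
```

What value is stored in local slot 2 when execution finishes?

PUSH -3  → -3
DUP      → -3 -3
ADD      → -6
PUSH 10  → -6 10
ADD      → 4
PUSH 2   → 4 2
SWAP     → 2 4
NEG      → 2 -4
PUSH -5  → 2 -4 -5
SUB      → 2 1
POP      → 2
PUSH 6   → 2 6
POP      → 2
PUSH 2   → 2 2
SUB      → 0
PUSH -22 → 0 -22
GT       → 1
PUSH -8  → 1 -8
PUSH 0   → 1 -8 0
LT       → 1 1
OVER     → 1 1 1
MUL      → 1 1
SWAP     → 1 1
MOD      → 0
STORE 2  → (empty)
PUSH 4   → 4
PUSH 5   → 4 5
DIV      → 0
PUSH -7  → 0 -7

0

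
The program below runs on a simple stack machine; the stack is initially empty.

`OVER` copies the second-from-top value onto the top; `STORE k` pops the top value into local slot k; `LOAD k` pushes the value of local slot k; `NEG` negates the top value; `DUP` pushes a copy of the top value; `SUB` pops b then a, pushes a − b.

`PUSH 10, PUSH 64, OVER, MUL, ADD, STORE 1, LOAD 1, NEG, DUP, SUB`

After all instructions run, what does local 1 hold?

650

PUSH 10  [10]
PUSH 64  [10, 64]
OVER     [10, 64, 10]
MUL      [10, 640]
ADD      [650]
STORE 1  []
LOAD 1   [650]
NEG      [-650]
DUP      [-650, -650]
SUB      [0]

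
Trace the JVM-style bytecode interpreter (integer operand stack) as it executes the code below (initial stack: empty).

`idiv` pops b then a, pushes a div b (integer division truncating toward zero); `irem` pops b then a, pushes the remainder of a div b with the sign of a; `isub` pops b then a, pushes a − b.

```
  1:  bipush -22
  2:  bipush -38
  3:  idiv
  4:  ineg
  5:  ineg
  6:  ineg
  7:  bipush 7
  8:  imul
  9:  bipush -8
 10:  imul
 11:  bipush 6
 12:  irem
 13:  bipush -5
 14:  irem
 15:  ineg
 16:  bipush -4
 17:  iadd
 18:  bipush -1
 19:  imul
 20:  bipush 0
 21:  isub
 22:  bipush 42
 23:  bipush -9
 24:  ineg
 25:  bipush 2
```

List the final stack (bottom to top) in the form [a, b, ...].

bipush -22 : -22
bipush -38 : -22 -38
idiv       : 0
ineg       : 0
ineg       : 0
ineg       : 0
bipush 7   : 0 7
imul       : 0
bipush -8  : 0 -8
imul       : 0
bipush 6   : 0 6
irem       : 0
bipush -5  : 0 -5
irem       : 0
ineg       : 0
bipush -4  : 0 -4
iadd       : -4
bipush -1  : -4 -1
imul       : 4
bipush 0   : 4 0
isub       : 4
bipush 42  : 4 42
bipush -9  : 4 42 -9
ineg       : 4 42 9
bipush 2   : 4 42 9 2

[4, 42, 9, 2]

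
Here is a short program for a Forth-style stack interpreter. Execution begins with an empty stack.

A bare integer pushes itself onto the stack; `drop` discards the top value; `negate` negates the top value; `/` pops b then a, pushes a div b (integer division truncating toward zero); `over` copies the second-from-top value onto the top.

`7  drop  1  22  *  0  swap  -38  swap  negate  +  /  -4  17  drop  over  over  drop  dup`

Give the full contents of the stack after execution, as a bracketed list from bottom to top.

[0, -4, 0, 0]

7       [7]
drop    []
1       [1]
22      [1, 22]
*       [22]
0       [22, 0]
swap    [0, 22]
-38     [0, 22, -38]
swap    [0, -38, 22]
negate  [0, -38, -22]
+       [0, -60]
/       [0]
-4      [0, -4]
17      [0, -4, 17]
drop    [0, -4]
over    [0, -4, 0]
over    [0, -4, 0, -4]
drop    [0, -4, 0]
dup     [0, -4, 0, 0]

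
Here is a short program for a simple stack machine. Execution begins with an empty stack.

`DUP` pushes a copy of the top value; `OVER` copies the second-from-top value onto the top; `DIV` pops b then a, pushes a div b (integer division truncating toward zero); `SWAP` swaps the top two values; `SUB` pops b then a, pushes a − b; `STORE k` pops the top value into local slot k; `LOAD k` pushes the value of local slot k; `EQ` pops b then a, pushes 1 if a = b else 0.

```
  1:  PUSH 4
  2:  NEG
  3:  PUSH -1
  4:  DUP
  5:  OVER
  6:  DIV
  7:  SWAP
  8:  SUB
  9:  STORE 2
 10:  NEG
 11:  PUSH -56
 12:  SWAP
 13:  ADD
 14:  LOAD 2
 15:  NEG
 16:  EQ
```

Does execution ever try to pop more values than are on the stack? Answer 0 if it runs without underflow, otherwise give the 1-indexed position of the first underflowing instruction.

0

PUSH 4   : [4]
NEG      : [-4]
PUSH -1  : [-4, -1]
DUP      : [-4, -1, -1]
OVER     : [-4, -1, -1, -1]
DIV      : [-4, -1, 1]
SWAP     : [-4, 1, -1]
SUB      : [-4, 2]
STORE 2  : [-4]
NEG      : [4]
PUSH -56 : [4, -56]
SWAP     : [-56, 4]
ADD      : [-52]
LOAD 2   : [-52, 2]
NEG      : [-52, -2]
EQ       : [0]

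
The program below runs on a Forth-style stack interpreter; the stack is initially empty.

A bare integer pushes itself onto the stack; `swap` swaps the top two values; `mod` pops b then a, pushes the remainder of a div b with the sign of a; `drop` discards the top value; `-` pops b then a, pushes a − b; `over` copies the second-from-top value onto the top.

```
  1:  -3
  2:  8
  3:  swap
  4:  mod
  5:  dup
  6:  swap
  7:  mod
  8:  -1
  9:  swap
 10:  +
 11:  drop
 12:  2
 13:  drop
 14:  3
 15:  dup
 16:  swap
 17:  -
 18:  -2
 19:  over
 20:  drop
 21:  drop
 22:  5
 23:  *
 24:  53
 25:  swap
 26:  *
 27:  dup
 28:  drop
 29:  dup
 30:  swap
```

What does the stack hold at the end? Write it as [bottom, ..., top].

-3   → [-3]
8    → [-3, 8]
swap → [8, -3]
mod  → [2]
dup  → [2, 2]
swap → [2, 2]
mod  → [0]
-1   → [0, -1]
swap → [-1, 0]
+    → [-1]
drop → []
2    → [2]
drop → []
3    → [3]
dup  → [3, 3]
swap → [3, 3]
-    → [0]
-2   → [0, -2]
over → [0, -2, 0]
drop → [0, -2]
drop → [0]
5    → [0, 5]
*    → [0]
53   → [0, 53]
swap → [53, 0]
*    → [0]
dup  → [0, 0]
drop → [0]
dup  → [0, 0]
swap → [0, 0]

[0, 0]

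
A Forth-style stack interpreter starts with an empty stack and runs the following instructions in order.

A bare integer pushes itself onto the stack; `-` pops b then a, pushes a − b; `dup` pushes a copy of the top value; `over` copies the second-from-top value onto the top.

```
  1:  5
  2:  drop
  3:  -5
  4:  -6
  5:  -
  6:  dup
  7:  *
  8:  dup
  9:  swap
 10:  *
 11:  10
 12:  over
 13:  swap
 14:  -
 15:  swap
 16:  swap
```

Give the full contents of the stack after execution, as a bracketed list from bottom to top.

[1, -9]

5    -> 5
drop -> (empty)
-5   -> -5
-6   -> -5 -6
-    -> 1
dup  -> 1 1
*    -> 1
dup  -> 1 1
swap -> 1 1
*    -> 1
10   -> 1 10
over -> 1 10 1
swap -> 1 1 10
-    -> 1 -9
swap -> -9 1
swap -> 1 -9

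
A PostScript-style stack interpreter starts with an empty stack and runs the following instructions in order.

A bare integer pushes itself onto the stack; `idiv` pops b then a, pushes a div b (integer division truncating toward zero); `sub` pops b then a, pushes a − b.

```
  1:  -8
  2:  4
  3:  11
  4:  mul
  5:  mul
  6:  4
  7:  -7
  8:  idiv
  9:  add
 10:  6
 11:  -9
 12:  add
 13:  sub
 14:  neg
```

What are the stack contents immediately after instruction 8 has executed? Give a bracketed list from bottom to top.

[-352, 0]

-8    [-8]
4     [-8, 4]
11    [-8, 4, 11]
mul   [-8, 44]
mul   [-352]
4     [-352, 4]
-7    [-352, 4, -7]
idiv  [-352, 0]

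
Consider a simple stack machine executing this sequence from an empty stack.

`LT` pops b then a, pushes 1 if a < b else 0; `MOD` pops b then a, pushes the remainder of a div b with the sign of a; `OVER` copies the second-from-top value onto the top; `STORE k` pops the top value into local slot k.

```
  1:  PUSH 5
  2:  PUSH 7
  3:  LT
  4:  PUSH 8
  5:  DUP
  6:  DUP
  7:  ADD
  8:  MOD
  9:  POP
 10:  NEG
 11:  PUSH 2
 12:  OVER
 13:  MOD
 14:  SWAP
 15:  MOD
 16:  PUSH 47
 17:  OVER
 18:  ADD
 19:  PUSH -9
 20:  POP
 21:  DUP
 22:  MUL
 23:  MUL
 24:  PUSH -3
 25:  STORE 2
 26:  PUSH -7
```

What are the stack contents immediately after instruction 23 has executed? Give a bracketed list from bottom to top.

PUSH 5  → [5]
PUSH 7  → [5, 7]
LT      → [1]
PUSH 8  → [1, 8]
DUP     → [1, 8, 8]
DUP     → [1, 8, 8, 8]
ADD     → [1, 8, 16]
MOD     → [1, 8]
POP     → [1]
NEG     → [-1]
PUSH 2  → [-1, 2]
OVER    → [-1, 2, -1]
MOD     → [-1, 0]
SWAP    → [0, -1]
MOD     → [0]
PUSH 47 → [0, 47]
OVER    → [0, 47, 0]
ADD     → [0, 47]
PUSH -9 → [0, 47, -9]
POP     → [0, 47]
DUP     → [0, 47, 47]
MUL     → [0, 2209]
MUL     → [0]

[0]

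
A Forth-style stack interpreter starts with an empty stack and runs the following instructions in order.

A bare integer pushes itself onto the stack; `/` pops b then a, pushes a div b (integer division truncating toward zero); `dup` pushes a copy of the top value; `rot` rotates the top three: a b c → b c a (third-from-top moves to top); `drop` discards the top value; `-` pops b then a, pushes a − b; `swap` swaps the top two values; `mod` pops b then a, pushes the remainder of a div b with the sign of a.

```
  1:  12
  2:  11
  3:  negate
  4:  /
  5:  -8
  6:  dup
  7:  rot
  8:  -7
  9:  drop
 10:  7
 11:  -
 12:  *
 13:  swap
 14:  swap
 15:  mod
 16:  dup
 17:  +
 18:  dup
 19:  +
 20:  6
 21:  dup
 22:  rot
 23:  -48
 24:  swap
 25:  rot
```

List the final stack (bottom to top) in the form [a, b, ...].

[6, -48, -32, 6]

12     → 12
11     → 12 11
negate → 12 -11
/      → -1
-8     → -1 -8
dup    → -1 -8 -8
rot    → -8 -8 -1
-7     → -8 -8 -1 -7
drop   → -8 -8 -1
7      → -8 -8 -1 7
-      → -8 -8 -8
*      → -8 64
swap   → 64 -8
swap   → -8 64
mod    → -8
dup    → -8 -8
+      → -16
dup    → -16 -16
+      → -32
6      → -32 6
dup    → -32 6 6
rot    → 6 6 -32
-48    → 6 6 -32 -48
swap   → 6 6 -48 -32
rot    → 6 -48 -32 6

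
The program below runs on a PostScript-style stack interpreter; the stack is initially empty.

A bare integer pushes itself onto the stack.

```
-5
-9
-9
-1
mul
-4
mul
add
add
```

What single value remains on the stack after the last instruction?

-5  : -5
-9  : -5 -9
-9  : -5 -9 -9
-1  : -5 -9 -9 -1
mul : -5 -9 9
-4  : -5 -9 9 -4
mul : -5 -9 -36
add : -5 -45
add : -50

-50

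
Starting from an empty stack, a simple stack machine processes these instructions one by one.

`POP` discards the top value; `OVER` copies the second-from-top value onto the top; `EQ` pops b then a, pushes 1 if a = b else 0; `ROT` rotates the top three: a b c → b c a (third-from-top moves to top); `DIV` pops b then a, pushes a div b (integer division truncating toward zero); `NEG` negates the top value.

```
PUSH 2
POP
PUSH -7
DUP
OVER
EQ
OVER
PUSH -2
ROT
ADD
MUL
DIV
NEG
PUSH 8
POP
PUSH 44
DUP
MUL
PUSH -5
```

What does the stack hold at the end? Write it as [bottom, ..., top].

[1, 1936, -5]

PUSH 2  → 2
POP     → (empty)
PUSH -7 → -7
DUP     → -7 -7
OVER    → -7 -7 -7
EQ      → -7 1
OVER    → -7 1 -7
PUSH -2 → -7 1 -7 -2
ROT     → -7 -7 -2 1
ADD     → -7 -7 -1
MUL     → -7 7
DIV     → -1
NEG     → 1
PUSH 8  → 1 8
POP     → 1
PUSH 44 → 1 44
DUP     → 1 44 44
MUL     → 1 1936
PUSH -5 → 1 1936 -5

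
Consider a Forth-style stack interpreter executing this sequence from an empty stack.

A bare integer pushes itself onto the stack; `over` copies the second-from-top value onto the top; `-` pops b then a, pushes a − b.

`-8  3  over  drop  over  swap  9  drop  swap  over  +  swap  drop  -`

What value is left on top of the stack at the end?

-3

-8   -> -8
3    -> -8 3
over -> -8 3 -8
drop -> -8 3
over -> -8 3 -8
swap -> -8 -8 3
9    -> -8 -8 3 9
drop -> -8 -8 3
swap -> -8 3 -8
over -> -8 3 -8 3
+    -> -8 3 -5
swap -> -8 -5 3
drop -> -8 -5
-    -> -3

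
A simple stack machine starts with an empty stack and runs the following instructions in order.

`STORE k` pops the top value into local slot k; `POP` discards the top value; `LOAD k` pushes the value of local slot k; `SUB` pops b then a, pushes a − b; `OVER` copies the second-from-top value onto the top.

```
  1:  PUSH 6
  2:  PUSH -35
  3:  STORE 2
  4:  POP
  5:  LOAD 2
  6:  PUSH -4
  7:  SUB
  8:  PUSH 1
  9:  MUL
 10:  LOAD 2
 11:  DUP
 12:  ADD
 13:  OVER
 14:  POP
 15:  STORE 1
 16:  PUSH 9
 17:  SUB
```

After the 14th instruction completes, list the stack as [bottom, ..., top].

PUSH 6   : [6]
PUSH -35 : [6, -35]
STORE 2  : [6]
POP      : []
LOAD 2   : [-35]
PUSH -4  : [-35, -4]
SUB      : [-31]
PUSH 1   : [-31, 1]
MUL      : [-31]
LOAD 2   : [-31, -35]
DUP      : [-31, -35, -35]
ADD      : [-31, -70]
OVER     : [-31, -70, -31]
POP      : [-31, -70]

[-31, -70]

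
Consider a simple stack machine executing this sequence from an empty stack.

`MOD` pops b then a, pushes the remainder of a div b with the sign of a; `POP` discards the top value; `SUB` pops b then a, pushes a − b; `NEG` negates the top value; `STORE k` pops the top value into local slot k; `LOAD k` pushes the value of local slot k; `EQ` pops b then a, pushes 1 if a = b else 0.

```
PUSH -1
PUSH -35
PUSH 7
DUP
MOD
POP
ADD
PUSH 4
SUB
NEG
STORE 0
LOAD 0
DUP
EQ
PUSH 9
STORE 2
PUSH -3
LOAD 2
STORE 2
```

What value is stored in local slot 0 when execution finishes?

40

PUSH -1  → [-1]
PUSH -35 → [-1, -35]
PUSH 7   → [-1, -35, 7]
DUP      → [-1, -35, 7, 7]
MOD      → [-1, -35, 0]
POP      → [-1, -35]
ADD      → [-36]
PUSH 4   → [-36, 4]
SUB      → [-40]
NEG      → [40]
STORE 0  → []
LOAD 0   → [40]
DUP      → [40, 40]
EQ       → [1]
PUSH 9   → [1, 9]
STORE 2  → [1]
PUSH -3  → [1, -3]
LOAD 2   → [1, -3, 9]
STORE 2  → [1, -3]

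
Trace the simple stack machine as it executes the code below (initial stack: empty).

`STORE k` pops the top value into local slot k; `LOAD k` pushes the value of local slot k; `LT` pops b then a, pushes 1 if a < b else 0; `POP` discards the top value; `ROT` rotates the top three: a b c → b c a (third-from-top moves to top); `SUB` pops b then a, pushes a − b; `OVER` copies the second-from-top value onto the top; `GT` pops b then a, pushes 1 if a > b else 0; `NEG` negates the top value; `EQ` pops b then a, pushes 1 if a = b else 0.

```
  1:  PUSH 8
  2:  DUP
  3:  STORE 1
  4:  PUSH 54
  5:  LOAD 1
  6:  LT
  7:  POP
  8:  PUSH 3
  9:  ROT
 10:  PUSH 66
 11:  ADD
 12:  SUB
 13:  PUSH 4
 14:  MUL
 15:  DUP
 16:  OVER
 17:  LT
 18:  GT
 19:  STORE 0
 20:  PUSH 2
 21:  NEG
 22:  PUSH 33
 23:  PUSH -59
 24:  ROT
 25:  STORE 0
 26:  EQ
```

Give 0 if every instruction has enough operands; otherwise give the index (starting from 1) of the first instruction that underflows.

9

PUSH 8  -> 8
DUP     -> 8 8
STORE 1 -> 8
PUSH 54 -> 8 54
LOAD 1  -> 8 54 8
LT      -> 8 0
POP     -> 8
PUSH 3  -> 8 3
ROT  — needs 3 operands, stack has 2 → underflow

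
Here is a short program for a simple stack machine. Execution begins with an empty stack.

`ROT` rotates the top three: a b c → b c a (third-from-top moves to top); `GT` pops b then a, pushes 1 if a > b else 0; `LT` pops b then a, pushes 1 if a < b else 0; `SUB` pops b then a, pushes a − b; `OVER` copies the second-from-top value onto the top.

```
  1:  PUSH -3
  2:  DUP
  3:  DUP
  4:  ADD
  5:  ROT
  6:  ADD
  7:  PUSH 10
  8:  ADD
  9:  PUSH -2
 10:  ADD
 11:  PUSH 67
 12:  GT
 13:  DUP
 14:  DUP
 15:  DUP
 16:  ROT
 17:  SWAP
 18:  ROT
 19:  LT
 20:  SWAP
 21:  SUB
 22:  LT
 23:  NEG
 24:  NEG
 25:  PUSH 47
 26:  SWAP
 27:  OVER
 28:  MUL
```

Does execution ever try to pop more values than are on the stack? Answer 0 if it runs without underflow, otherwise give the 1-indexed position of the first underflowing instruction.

PUSH -3  -3
DUP      -3 -3
DUP      -3 -3 -3
ADD      -3 -6
ROT  — needs 3 operands, stack has 2 → underflow

5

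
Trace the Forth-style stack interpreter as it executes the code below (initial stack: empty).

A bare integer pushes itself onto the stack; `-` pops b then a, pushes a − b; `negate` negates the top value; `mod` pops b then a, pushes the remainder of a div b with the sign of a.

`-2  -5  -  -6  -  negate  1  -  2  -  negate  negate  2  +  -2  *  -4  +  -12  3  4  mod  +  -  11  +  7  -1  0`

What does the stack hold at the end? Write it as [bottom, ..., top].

[36, 7, -1, 0]

-2     -> -2
-5     -> -2 -5
-      -> 3
-6     -> 3 -6
-      -> 9
negate -> -9
1      -> -9 1
-      -> -10
2      -> -10 2
-      -> -12
negate -> 12
negate -> -12
2      -> -12 2
+      -> -10
-2     -> -10 -2
*      -> 20
-4     -> 20 -4
+      -> 16
-12    -> 16 -12
3      -> 16 -12 3
4      -> 16 -12 3 4
mod    -> 16 -12 3
+      -> 16 -9
-      -> 25
11     -> 25 11
+      -> 36
7      -> 36 7
-1     -> 36 7 -1
0      -> 36 7 -1 0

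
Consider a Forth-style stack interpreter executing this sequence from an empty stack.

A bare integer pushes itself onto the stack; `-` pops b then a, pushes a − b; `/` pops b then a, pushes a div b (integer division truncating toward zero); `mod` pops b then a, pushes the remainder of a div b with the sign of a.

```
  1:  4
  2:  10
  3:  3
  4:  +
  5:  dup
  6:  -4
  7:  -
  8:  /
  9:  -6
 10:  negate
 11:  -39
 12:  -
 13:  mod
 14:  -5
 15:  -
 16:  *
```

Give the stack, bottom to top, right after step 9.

4   -> [4]
10  -> [4, 10]
3   -> [4, 10, 3]
+   -> [4, 13]
dup -> [4, 13, 13]
-4  -> [4, 13, 13, -4]
-   -> [4, 13, 17]
/   -> [4, 0]
-6  -> [4, 0, -6]

[4, 0, -6]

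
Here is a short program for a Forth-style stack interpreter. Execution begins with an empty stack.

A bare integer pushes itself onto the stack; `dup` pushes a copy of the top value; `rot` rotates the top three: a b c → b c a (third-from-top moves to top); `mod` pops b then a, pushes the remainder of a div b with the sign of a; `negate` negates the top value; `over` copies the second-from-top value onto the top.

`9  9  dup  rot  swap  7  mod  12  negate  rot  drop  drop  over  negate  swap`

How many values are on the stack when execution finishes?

9      → 9
9      → 9 9
dup    → 9 9 9
rot    → 9 9 9
swap   → 9 9 9
7      → 9 9 9 7
mod    → 9 9 2
12     → 9 9 2 12
negate → 9 9 2 -12
rot    → 9 2 -12 9
drop   → 9 2 -12
drop   → 9 2
over   → 9 2 9
negate → 9 2 -9
swap   → 9 -9 2

3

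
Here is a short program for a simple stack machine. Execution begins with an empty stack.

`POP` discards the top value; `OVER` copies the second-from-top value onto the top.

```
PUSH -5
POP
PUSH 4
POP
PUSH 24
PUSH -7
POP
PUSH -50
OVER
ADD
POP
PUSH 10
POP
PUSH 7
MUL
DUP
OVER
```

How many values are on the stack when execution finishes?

PUSH -5  -> [-5]
POP      -> []
PUSH 4   -> [4]
POP      -> []
PUSH 24  -> [24]
PUSH -7  -> [24, -7]
POP      -> [24]
PUSH -50 -> [24, -50]
OVER     -> [24, -50, 24]
ADD      -> [24, -26]
POP      -> [24]
PUSH 10  -> [24, 10]
POP      -> [24]
PUSH 7   -> [24, 7]
MUL      -> [168]
DUP      -> [168, 168]
OVER     -> [168, 168, 168]

3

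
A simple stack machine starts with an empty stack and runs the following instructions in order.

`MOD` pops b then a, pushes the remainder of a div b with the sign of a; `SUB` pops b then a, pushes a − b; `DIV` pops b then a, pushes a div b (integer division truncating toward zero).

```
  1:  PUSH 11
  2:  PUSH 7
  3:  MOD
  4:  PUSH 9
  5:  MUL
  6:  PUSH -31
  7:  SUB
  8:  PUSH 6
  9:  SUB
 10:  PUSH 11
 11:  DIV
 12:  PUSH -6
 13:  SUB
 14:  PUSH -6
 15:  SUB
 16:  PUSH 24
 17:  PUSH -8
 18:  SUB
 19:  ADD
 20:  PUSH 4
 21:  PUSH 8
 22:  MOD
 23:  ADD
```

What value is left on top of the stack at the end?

PUSH 11  : 11
PUSH 7   : 11 7
MOD      : 4
PUSH 9   : 4 9
MUL      : 36
PUSH -31 : 36 -31
SUB      : 67
PUSH 6   : 67 6
SUB      : 61
PUSH 11  : 61 11
DIV      : 5
PUSH -6  : 5 -6
SUB      : 11
PUSH -6  : 11 -6
SUB      : 17
PUSH 24  : 17 24
PUSH -8  : 17 24 -8
SUB      : 17 32
ADD      : 49
PUSH 4   : 49 4
PUSH 8   : 49 4 8
MOD      : 49 4
ADD      : 53

53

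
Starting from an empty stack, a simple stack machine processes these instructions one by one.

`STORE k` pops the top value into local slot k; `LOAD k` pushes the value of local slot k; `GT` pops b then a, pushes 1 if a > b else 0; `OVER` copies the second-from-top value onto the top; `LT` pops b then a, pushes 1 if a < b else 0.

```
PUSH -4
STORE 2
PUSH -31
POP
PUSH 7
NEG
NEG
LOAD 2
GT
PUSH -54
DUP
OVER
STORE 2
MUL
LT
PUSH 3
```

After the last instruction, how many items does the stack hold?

PUSH -4   -4
STORE 2   (empty)
PUSH -31  -31
POP       (empty)
PUSH 7    7
NEG       -7
NEG       7
LOAD 2    7 -4
GT        1
PUSH -54  1 -54
DUP       1 -54 -54
OVER      1 -54 -54 -54
STORE 2   1 -54 -54
MUL       1 2916
LT        1
PUSH 3    1 3

2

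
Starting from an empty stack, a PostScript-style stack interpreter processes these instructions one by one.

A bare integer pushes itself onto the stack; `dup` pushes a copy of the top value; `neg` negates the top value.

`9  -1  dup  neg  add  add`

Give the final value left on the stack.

9

9   → 9
-1  → 9 -1
dup → 9 -1 -1
neg → 9 -1 1
add → 9 0
add → 9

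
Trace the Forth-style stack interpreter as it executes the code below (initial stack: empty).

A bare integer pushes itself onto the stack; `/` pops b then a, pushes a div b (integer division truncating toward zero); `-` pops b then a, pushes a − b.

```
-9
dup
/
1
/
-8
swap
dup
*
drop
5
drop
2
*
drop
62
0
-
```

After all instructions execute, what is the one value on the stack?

62

-9   -> -9
dup  -> -9 -9
/    -> 1
1    -> 1 1
/    -> 1
-8   -> 1 -8
swap -> -8 1
dup  -> -8 1 1
*    -> -8 1
drop -> -8
5    -> -8 5
drop -> -8
2    -> -8 2
*    -> -16
drop -> (empty)
62   -> 62
0    -> 62 0
-    -> 62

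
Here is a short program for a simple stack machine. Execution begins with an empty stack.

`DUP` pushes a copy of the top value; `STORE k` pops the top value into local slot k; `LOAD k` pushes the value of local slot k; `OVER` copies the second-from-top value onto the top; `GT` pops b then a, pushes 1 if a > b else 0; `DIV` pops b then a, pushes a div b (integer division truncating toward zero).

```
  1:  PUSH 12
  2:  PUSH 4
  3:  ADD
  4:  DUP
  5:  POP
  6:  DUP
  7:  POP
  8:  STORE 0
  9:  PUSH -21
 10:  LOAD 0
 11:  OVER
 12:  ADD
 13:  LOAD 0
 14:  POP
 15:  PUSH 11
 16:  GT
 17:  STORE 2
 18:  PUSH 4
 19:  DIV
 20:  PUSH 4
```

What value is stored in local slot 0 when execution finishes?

PUSH 12  : 12
PUSH 4   : 12 4
ADD      : 16
DUP      : 16 16
POP      : 16
DUP      : 16 16
POP      : 16
STORE 0  : (empty)
PUSH -21 : -21
LOAD 0   : -21 16
OVER     : -21 16 -21
ADD      : -21 -5
LOAD 0   : -21 -5 16
POP      : -21 -5
PUSH 11  : -21 -5 11
GT       : -21 0
STORE 2  : -21
PUSH 4   : -21 4
DIV      : -5
PUSH 4   : -5 4

16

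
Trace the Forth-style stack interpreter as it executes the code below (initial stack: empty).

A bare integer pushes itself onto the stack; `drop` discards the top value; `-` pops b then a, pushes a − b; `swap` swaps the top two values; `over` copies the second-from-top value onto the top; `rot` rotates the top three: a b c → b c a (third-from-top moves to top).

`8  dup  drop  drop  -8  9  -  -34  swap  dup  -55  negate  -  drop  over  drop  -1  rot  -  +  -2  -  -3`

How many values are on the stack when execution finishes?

8       [8]
dup     [8, 8]
drop    [8]
drop    []
-8      [-8]
9       [-8, 9]
-       [-17]
-34     [-17, -34]
swap    [-34, -17]
dup     [-34, -17, -17]
-55     [-34, -17, -17, -55]
negate  [-34, -17, -17, 55]
-       [-34, -17, -72]
drop    [-34, -17]
over    [-34, -17, -34]
drop    [-34, -17]
-1      [-34, -17, -1]
rot     [-17, -1, -34]
-       [-17, 33]
+       [16]
-2      [16, -2]
-       [18]
-3      [18, -3]

2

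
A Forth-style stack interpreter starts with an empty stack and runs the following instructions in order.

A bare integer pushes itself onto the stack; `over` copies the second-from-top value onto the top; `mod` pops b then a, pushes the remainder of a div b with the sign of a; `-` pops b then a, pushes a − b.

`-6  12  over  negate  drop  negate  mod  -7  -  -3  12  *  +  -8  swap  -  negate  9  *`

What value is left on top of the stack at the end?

-243

-6      -6
12      -6 12
over    -6 12 -6
negate  -6 12 6
drop    -6 12
negate  -6 -12
mod     -6
-7      -6 -7
-       1
-3      1 -3
12      1 -3 12
*       1 -36
+       -35
-8      -35 -8
swap    -8 -35
-       27
negate  -27
9       -27 9
*       -243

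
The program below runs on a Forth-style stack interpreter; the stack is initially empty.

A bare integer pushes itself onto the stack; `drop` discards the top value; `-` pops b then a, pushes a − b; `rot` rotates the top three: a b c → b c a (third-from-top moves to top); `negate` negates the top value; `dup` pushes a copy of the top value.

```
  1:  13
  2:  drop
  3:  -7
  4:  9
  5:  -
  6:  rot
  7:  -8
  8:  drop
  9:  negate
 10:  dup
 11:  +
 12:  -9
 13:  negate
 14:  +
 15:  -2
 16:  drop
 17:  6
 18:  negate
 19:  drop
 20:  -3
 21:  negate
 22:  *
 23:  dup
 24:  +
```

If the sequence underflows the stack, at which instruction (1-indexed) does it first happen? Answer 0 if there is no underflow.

13    [13]
drop  []
-7    [-7]
9     [-7, 9]
-     [-16]
rot  — needs 3 operands, stack has 1 → underflow

6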